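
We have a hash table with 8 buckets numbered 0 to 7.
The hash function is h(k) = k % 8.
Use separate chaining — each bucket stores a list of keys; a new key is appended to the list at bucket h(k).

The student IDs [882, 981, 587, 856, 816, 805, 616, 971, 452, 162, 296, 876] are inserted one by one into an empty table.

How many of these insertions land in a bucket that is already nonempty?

Insert 882: h=2, bucket 2 empty → new chain.
Insert 981: h=5, bucket 5 empty → new chain.
Insert 587: h=3, bucket 3 empty → new chain.
Insert 856: h=0, bucket 0 empty → new chain.
Insert 816: h=0, bucket 0 nonempty → append to chain.
Insert 805: h=5, bucket 5 nonempty → append to chain.
Insert 616: h=0, bucket 0 nonempty → append to chain.
Insert 971: h=3, bucket 3 nonempty → append to chain.
Insert 452: h=4, bucket 4 empty → new chain.
Insert 162: h=2, bucket 2 nonempty → append to chain.
Insert 296: h=0, bucket 0 nonempty → append to chain.
Insert 876: h=4, bucket 4 nonempty → append to chain.
Final buckets:
0: 856 -> 816 -> 616 -> 296
1: -
2: 882 -> 162
3: 587 -> 971
4: 452 -> 876
5: 981 -> 805
6: -
7: -

7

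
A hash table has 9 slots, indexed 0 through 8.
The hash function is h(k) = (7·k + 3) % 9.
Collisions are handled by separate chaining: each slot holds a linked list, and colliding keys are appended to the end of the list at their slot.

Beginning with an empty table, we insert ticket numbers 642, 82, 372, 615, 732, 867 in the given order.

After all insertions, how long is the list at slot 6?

642 -> bucket 6
82 -> bucket 1
372 -> bucket 6 (collision)
615 -> bucket 6 (collision)
732 -> bucket 6 (collision)
867 -> bucket 6 (collision)
Final buckets:
0: .
1: 82
2: .
3: .
4: .
5: .
6: 642 -> 372 -> 615 -> 732 -> 867
7: .
8: .

5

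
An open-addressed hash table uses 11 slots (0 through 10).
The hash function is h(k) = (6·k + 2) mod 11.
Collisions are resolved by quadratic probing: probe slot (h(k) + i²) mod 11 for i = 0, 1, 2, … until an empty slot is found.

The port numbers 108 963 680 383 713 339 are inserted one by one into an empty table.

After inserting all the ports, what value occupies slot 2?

108 hashes to 1; slot 1 is free -> place at 1.
963 hashes to 5; slot 5 is free -> place at 5.
680 hashes to 1; 1 taken -> place at 2.
383 hashes to 1; 1,2,5 taken -> place at 10.
713 hashes to 1; 1,2,5,10 taken -> place at 6.
339 hashes to 1; 1,2,5,10,6 taken -> place at 4.
Table: [_, 108, 680, _, 339, 963, 713, _, _, _, 383]

680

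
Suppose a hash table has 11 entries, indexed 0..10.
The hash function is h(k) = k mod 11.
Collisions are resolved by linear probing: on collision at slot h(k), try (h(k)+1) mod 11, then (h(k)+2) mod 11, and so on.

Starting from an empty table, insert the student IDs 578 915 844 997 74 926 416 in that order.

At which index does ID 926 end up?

3

578 hashes to 6; slot 6 is free => place at 6.
915 hashes to 2; slot 2 is free => place at 2.
844 hashes to 8; slot 8 is free => place at 8.
997 hashes to 7; slot 7 is free => place at 7.
74 hashes to 8; 8 taken => place at 9.
926 hashes to 2; 2 taken => place at 3.
416 hashes to 9; 9 taken => place at 10.
Table: [—, —, 915, 926, —, —, 578, 997, 844, 74, 416]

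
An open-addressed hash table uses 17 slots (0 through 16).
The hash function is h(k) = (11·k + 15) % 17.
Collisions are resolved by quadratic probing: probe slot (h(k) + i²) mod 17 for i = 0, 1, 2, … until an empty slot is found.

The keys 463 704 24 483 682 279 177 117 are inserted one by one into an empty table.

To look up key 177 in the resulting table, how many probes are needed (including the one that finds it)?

463 hashes to 8; slot 8 is free => place at 8.
704 hashes to 7; slot 7 is free => place at 7.
24 hashes to 7; 7,8 taken => place at 11.
483 hashes to 7; 7,8,11 taken => place at 16.
682 hashes to 3; slot 3 is free => place at 3.
279 hashes to 7; 7,8,11,16 taken => place at 6.
177 hashes to 7; 7,8,11,16,6 taken => place at 15.
117 hashes to 10; slot 10 is free => place at 10.
Table: [_, _, _, 682, _, _, 279, 704, 463, _, 117, 24, _, _, _, 177, 483]
Lookup 177: h=7, probe 7,8,11,16,6,15 → found at 15.

6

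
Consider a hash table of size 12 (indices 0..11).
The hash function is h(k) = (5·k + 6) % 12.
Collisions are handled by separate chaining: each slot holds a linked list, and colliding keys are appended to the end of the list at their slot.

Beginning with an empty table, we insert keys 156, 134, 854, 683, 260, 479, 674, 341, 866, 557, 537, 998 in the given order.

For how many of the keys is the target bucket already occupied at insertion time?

156 -> bucket 6
134 -> bucket 4
854 -> bucket 4 (collision)
683 -> bucket 1
260 -> bucket 10
479 -> bucket 1 (collision)
674 -> bucket 4 (collision)
341 -> bucket 7
866 -> bucket 4 (collision)
557 -> bucket 7 (collision)
537 -> bucket 3
998 -> bucket 4 (collision)
Final buckets:
0: ∅
1: 683 -> 479
2: ∅
3: 537
4: 134 -> 854 -> 674 -> 866 -> 998
5: ∅
6: 156
7: 341 -> 557
8: ∅
9: ∅
10: 260
11: ∅

6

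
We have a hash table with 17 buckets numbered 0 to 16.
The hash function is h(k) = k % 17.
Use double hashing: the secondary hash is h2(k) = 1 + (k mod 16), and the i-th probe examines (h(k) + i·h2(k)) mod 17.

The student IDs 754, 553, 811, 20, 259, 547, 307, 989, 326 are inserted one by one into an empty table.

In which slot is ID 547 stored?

754: h=6 => slot 6
553: h=9 => slot 9
811: h=12 => slot 12
20: h=3 => slot 3
259: h=4 => slot 4
547: h=3, h2=4, probe 3,7 => slot 7
307: h=1 => slot 1
989: h=3, h2=14, probe 3,0 => slot 0
326: h=3, h2=7, probe 3,10 => slot 10
Table: [989, 307, _, 20, 259, _, 754, 547, _, 553, 326, _, 811, _, _, _, _]

7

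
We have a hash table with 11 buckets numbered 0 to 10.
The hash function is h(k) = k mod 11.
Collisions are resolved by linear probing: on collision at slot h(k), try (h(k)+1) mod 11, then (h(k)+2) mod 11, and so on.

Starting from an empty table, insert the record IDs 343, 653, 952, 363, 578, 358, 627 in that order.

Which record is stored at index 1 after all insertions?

343: h=2 => slot 2
653: h=4 => slot 4
952: h=6 => slot 6
363: h=0 => slot 0
578: h=6, probe 6,7 => slot 7
358: h=6, probe 6,7,8 => slot 8
627: h=0, probe 0,1 => slot 1
Table: [363, 627, 343, ∅, 653, ∅, 952, 578, 358, ∅, ∅]

627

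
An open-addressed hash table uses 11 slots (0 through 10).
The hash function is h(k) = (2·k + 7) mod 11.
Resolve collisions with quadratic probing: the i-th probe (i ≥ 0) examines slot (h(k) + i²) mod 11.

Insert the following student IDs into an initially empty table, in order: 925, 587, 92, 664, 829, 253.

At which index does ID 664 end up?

925: h=9 -> slot 9
587: h=4 -> slot 4
92: h=4, probe 4,5 -> slot 5
664: h=4, probe 4,5,8 -> slot 8
829: h=4, probe 4,5,8,2 -> slot 2
253: h=7 -> slot 7
Table: [_, _, 829, _, 587, 92, _, 253, 664, 925, _]

8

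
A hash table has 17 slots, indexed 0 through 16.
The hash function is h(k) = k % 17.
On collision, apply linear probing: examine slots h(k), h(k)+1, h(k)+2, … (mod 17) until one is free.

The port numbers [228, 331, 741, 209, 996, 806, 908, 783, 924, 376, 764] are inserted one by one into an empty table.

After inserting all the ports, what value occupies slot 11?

228: h=7 → slot 7
331: h=8 → slot 8
741: h=10 → slot 10
209: h=5 → slot 5
996: h=10, probe 10,11 → slot 11
806: h=7, probe 7,8,9 → slot 9
908: h=7, probe 7,8,9,10,11,12 → slot 12
783: h=1 → slot 1
924: h=6 → slot 6
376: h=2 → slot 2
764: h=16 → slot 16
Table: [∅, 783, 376, ∅, ∅, 209, 924, 228, 331, 806, 741, 996, 908, ∅, ∅, ∅, 764]

996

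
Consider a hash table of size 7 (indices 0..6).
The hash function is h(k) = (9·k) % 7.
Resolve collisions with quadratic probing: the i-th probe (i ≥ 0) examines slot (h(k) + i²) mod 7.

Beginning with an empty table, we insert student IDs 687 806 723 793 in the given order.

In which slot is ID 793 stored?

687 hashes to 2; slot 2 is free => place at 2.
806 hashes to 2; 2 taken => place at 3.
723 hashes to 4; slot 4 is free => place at 4.
793 hashes to 4; 4 taken => place at 5.
Table: [∅, ∅, 687, 806, 723, 793, ∅]

5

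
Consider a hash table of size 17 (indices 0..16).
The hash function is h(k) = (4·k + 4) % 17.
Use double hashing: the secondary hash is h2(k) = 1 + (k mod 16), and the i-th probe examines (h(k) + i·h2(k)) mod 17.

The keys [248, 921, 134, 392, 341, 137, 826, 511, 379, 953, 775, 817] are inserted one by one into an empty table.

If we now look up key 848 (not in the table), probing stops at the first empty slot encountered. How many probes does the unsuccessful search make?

3

248: h=10 → slot 10
921: h=16 → slot 16
134: h=13 → slot 13
392: h=8 → slot 8
341: h=8, h2=6, probe 8,14 → slot 14
137: h=8, h2=10, probe 8,1 → slot 1
826: h=10, h2=11, probe 10,4 → slot 4
511: h=8, h2=16, probe 8,7 → slot 7
379: h=7, h2=12, probe 7,2 → slot 2
953: h=8, h2=10, probe 8,1,11 → slot 11
775: h=10, h2=8, probe 10,1,9 → slot 9
817: h=8, h2=2, probe 8,10,12 → slot 12
Table: [_, 137, 379, _, 826, _, _, 511, 392, 775, 248, 953, 817, 134, 341, _, 921]
Lookup 848: h=13, h2=1, probe 13,14,15 → slot 15 empty, not found.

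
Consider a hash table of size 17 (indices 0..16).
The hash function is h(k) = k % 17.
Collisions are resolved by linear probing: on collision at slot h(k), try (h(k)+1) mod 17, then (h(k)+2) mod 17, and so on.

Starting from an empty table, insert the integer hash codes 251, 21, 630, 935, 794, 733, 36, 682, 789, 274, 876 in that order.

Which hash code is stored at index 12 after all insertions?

794

251: h=13 => slot 13
21: h=4 => slot 4
630: h=1 => slot 1
935: h=0 => slot 0
794: h=12 => slot 12
733: h=2 => slot 2
36: h=2, probe 2,3 => slot 3
682: h=2, probe 2,3,4,5 => slot 5
789: h=7 => slot 7
274: h=2, probe 2,3,4,5,6 => slot 6
876: h=9 => slot 9
Table: [935, 630, 733, 36, 21, 682, 274, 789, -, 876, -, -, 794, 251, -, -, -]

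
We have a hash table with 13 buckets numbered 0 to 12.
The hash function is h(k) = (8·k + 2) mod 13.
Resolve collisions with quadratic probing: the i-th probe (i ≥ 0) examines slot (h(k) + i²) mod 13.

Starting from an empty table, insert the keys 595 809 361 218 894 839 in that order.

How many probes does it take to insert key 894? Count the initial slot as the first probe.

5

595 hashes to 4; slot 4 is free → place at 4.
809 hashes to 0; slot 0 is free → place at 0.
361 hashes to 4; 4 taken → place at 5.
218 hashes to 4; 4,5 taken → place at 8.
894 hashes to 4; 4,5,8,0 taken → place at 7.
839 hashes to 6; slot 6 is free → place at 6.
Table: [809, ∅, ∅, ∅, 595, 361, 839, 894, 218, ∅, ∅, ∅, ∅]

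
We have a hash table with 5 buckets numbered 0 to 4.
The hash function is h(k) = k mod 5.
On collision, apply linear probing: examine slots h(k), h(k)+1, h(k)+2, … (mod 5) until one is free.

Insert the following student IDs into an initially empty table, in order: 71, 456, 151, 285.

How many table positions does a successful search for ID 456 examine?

2

71 hashes to 1; slot 1 is free => place at 1.
456 hashes to 1; 1 taken => place at 2.
151 hashes to 1; 1,2 taken => place at 3.
285 hashes to 0; slot 0 is free => place at 0.
Table: [285, 71, 456, 151, _]
Lookup 456: h=1, probe 1,2 → found at 2.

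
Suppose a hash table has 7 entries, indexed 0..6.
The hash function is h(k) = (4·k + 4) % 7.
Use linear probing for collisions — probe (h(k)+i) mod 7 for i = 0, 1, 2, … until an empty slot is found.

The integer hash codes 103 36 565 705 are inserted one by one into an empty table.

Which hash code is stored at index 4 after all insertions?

103: h=3 => slot 3
36: h=1 => slot 1
565: h=3, probe 3,4 => slot 4
705: h=3, probe 3,4,5 => slot 5
Table: [-, 36, -, 103, 565, 705, -]

565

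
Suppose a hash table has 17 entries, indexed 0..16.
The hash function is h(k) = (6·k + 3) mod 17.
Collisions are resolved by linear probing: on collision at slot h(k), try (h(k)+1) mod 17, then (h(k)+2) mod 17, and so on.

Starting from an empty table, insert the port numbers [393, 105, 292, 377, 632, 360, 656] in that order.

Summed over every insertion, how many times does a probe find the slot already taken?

10

393: h=15 -> slot 15
105: h=4 -> slot 4
292: h=4, probe 4,5 -> slot 5
377: h=4, probe 4,5,6 -> slot 6
632: h=4, probe 4,5,6,7 -> slot 7
360: h=4, probe 4,5,6,7,8 -> slot 8
656: h=12 -> slot 12
Table: [∅, ∅, ∅, ∅, 105, 292, 377, 632, 360, ∅, ∅, ∅, 656, ∅, ∅, 393, ∅]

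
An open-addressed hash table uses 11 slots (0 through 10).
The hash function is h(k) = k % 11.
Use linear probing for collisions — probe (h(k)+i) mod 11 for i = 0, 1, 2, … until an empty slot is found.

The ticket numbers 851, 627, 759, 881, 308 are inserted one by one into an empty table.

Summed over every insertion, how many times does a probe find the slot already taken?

851 hashes to 4; slot 4 is free -> place at 4.
627 hashes to 0; slot 0 is free -> place at 0.
759 hashes to 0; 0 taken -> place at 1.
881 hashes to 1; 1 taken -> place at 2.
308 hashes to 0; 0,1,2 taken -> place at 3.
Table: [627, 759, 881, 308, 851, _, _, _, _, _, _]

5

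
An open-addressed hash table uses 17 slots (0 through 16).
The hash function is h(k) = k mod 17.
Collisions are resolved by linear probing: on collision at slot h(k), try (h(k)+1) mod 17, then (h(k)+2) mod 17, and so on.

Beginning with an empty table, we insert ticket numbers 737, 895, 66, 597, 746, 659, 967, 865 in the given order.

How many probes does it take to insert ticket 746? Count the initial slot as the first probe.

737: h=6 → slot 6
895: h=11 → slot 11
66: h=15 → slot 15
597: h=2 → slot 2
746: h=15, probe 15,16 → slot 16
659: h=13 → slot 13
967: h=15, probe 15,16,0 → slot 0
865: h=15, probe 15,16,0,1 → slot 1
Table: [967, 865, 597, _, _, _, 737, _, _, _, _, 895, _, 659, _, 66, 746]

2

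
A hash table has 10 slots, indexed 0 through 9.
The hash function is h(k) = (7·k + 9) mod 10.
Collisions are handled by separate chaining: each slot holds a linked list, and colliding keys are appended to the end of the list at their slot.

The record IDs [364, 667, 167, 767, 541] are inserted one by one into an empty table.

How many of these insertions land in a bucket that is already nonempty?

364 -> bucket 7
667 -> bucket 8
167 -> bucket 8 (collision)
767 -> bucket 8 (collision)
541 -> bucket 6
Final buckets:
0: _
1: _
2: _
3: _
4: _
5: _
6: 541
7: 364
8: 667 -> 167 -> 767
9: _

2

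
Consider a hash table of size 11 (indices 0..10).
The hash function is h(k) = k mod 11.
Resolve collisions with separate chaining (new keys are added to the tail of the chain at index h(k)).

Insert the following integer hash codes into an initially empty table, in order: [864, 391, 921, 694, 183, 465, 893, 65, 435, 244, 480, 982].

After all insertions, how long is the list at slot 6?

3

864 → bucket 6
391 → bucket 6 (collision)
921 → bucket 8
694 → bucket 1
183 → bucket 7
465 → bucket 3
893 → bucket 2
65 → bucket 10
435 → bucket 6 (collision)
244 → bucket 2 (collision)
480 → bucket 7 (collision)
982 → bucket 3 (collision)
Final buckets:
0: —
1: 694
2: 893 -> 244
3: 465 -> 982
4: —
5: —
6: 864 -> 391 -> 435
7: 183 -> 480
8: 921
9: —
10: 65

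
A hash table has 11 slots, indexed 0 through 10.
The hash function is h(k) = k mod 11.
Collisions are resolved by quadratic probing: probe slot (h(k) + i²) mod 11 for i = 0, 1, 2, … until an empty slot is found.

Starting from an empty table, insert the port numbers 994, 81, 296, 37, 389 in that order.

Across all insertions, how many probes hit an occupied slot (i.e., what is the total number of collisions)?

6

Insert 994: h=4, slot 4 empty → index 4.
Insert 81: h=4, slot 4 occupied → index 5.
Insert 296: h=10, slot 10 empty → index 10.
Insert 37: h=4, slots 4,5 occupied → index 8.
Insert 389: h=4, slots 4,5,8 occupied → index 2.
Table: [∅, ∅, 389, ∅, 994, 81, ∅, ∅, 37, ∅, 296]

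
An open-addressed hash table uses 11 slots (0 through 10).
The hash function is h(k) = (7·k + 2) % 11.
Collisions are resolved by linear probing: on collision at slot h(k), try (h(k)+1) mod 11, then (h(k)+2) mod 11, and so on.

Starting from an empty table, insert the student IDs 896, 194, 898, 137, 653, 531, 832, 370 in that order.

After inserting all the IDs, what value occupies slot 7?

896: h=4 => slot 4
194: h=7 => slot 7
898: h=7, probe 7,8 => slot 8
137: h=4, probe 4,5 => slot 5
653: h=8, probe 8,9 => slot 9
531: h=1 => slot 1
832: h=7, probe 7,8,9,10 => slot 10
370: h=7, probe 7,8,9,10,0 => slot 0
Table: [370, 531, ∅, ∅, 896, 137, ∅, 194, 898, 653, 832]

194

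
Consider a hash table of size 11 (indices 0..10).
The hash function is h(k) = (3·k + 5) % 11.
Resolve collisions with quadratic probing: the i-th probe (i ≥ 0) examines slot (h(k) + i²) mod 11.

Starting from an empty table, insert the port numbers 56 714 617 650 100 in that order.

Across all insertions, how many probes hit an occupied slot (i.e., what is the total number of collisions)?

Insert 56: h=8, slot 8 empty => index 8.
Insert 714: h=2, slot 2 empty => index 2.
Insert 617: h=8, slot 8 occupied => index 9.
Insert 650: h=8, slots 8,9 occupied => index 1.
Insert 100: h=8, slots 8,9,1 occupied => index 6.
Table: [-, 650, 714, -, -, -, 100, -, 56, 617, -]

6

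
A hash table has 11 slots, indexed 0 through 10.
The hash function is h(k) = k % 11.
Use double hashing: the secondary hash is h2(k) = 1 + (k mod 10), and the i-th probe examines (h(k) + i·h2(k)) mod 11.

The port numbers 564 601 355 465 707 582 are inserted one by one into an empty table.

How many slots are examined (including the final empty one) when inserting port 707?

2

564 hashes to 3; slot 3 is free -> place at 3.
601 hashes to 7; slot 7 is free -> place at 7.
355 hashes to 3, h2=6; 3 taken -> place at 9.
465 hashes to 3, h2=6; 3,9 taken -> place at 4.
707 hashes to 3, h2=8; 3 taken -> place at 0.
582 hashes to 10; slot 10 is free -> place at 10.
Table: [707, -, -, 564, 465, -, -, 601, -, 355, 582]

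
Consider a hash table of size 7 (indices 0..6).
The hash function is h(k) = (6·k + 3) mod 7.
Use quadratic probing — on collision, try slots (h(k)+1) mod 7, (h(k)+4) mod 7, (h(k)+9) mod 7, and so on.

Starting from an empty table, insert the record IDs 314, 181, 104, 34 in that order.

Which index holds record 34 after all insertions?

6

314: h=4 → slot 4
181: h=4, probe 4,5 → slot 5
104: h=4, probe 4,5,1 → slot 1
34: h=4, probe 4,5,1,6 → slot 6
Table: [—, 104, —, —, 314, 181, 34]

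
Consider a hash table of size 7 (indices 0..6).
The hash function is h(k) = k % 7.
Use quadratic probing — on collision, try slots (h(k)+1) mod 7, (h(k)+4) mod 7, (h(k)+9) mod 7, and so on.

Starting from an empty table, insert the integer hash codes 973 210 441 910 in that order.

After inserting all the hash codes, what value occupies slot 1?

Insert 973: h=0, slot 0 empty -> index 0.
Insert 210: h=0, slot 0 occupied -> index 1.
Insert 441: h=0, slots 0,1 occupied -> index 4.
Insert 910: h=0, slots 0,1,4 occupied -> index 2.
Table: [973, 210, 910, ∅, 441, ∅, ∅]

210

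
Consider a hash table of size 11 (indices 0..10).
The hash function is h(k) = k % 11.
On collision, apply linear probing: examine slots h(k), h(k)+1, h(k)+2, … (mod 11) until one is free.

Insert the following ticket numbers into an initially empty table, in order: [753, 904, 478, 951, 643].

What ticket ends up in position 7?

951

753: h=5 → slot 5
904: h=2 → slot 2
478: h=5, probe 5,6 → slot 6
951: h=5, probe 5,6,7 → slot 7
643: h=5, probe 5,6,7,8 → slot 8
Table: [-, -, 904, -, -, 753, 478, 951, 643, -, -]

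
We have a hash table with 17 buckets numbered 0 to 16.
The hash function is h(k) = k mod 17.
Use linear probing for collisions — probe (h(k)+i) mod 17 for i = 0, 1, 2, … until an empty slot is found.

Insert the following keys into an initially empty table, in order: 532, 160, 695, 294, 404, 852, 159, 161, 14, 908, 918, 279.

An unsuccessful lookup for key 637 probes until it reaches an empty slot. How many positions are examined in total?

532 hashes to 5; slot 5 is free => place at 5.
160 hashes to 7; slot 7 is free => place at 7.
695 hashes to 15; slot 15 is free => place at 15.
294 hashes to 5; 5 taken => place at 6.
404 hashes to 13; slot 13 is free => place at 13.
852 hashes to 2; slot 2 is free => place at 2.
159 hashes to 6; 6,7 taken => place at 8.
161 hashes to 8; 8 taken => place at 9.
14 hashes to 14; slot 14 is free => place at 14.
908 hashes to 7; 7,8,9 taken => place at 10.
918 hashes to 0; slot 0 is free => place at 0.
279 hashes to 7; 7,8,9,10 taken => place at 11.
Table: [918, —, 852, —, —, 532, 294, 160, 159, 161, 908, 279, —, 404, 14, 695, —]
Lookup 637: h=8, probe 8,9,10,11,12 → slot 12 empty, not found.

5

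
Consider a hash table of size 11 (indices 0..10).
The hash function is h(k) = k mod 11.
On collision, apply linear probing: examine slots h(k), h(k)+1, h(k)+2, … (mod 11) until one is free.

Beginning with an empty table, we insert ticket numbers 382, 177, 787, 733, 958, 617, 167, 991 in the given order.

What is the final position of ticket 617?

382: h=8 => slot 8
177: h=1 => slot 1
787: h=6 => slot 6
733: h=7 => slot 7
958: h=1, probe 1,2 => slot 2
617: h=1, probe 1,2,3 => slot 3
167: h=2, probe 2,3,4 => slot 4
991: h=1, probe 1,2,3,4,5 => slot 5
Table: [., 177, 958, 617, 167, 991, 787, 733, 382, ., .]

3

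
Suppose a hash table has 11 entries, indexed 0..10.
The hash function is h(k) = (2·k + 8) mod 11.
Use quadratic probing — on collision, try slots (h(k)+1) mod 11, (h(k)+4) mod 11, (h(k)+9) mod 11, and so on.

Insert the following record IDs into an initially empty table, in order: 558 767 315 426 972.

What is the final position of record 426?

6

Insert 558: h=2, slot 2 empty -> index 2.
Insert 767: h=2, slot 2 occupied -> index 3.
Insert 315: h=0, slot 0 empty -> index 0.
Insert 426: h=2, slots 2,3 occupied -> index 6.
Insert 972: h=5, slot 5 empty -> index 5.
Table: [315, ., 558, 767, ., 972, 426, ., ., ., .]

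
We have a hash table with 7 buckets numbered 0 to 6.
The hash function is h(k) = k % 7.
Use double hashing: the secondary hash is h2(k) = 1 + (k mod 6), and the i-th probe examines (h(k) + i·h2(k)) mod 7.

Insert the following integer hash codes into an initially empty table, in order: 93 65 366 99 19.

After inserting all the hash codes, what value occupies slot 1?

65

Insert 93: h=2, slot 2 empty → index 2.
Insert 65: h=2, h2=6, slot 2 occupied → index 1.
Insert 366: h=2, h2=1, slot 2 occupied → index 3.
Insert 99: h=1, h2=4, slot 1 occupied → index 5.
Insert 19: h=5, h2=2, slot 5 occupied → index 0.
Table: [19, 65, 93, 366, ∅, 99, ∅]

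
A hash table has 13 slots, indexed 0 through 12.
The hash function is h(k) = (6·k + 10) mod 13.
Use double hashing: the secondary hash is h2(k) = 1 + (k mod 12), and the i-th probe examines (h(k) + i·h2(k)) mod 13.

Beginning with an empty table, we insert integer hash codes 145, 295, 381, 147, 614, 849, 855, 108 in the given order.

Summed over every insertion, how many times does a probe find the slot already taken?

145 hashes to 9; slot 9 is free -> place at 9.
295 hashes to 12; slot 12 is free -> place at 12.
381 hashes to 8; slot 8 is free -> place at 8.
147 hashes to 8, h2=4; 8,12 taken -> place at 3.
614 hashes to 2; slot 2 is free -> place at 2.
849 hashes to 8, h2=10; 8 taken -> place at 5.
855 hashes to 5, h2=4; 5,9 taken -> place at 0.
108 hashes to 8, h2=1; 8,9 taken -> place at 10.
Table: [855, -, 614, 147, -, 849, -, -, 381, 145, 108, -, 295]

7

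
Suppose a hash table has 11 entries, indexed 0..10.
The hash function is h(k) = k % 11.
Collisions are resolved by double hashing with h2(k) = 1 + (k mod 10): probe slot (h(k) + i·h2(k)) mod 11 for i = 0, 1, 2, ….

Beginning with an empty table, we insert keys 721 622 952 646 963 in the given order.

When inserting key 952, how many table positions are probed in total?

3

Insert 721: h=6, slot 6 empty -> index 6.
Insert 622: h=6, h2=3, slot 6 occupied -> index 9.
Insert 952: h=6, h2=3, slots 6,9 occupied -> index 1.
Insert 646: h=8, slot 8 empty -> index 8.
Insert 963: h=6, h2=4, slot 6 occupied -> index 10.
Table: [—, 952, —, —, —, —, 721, —, 646, 622, 963]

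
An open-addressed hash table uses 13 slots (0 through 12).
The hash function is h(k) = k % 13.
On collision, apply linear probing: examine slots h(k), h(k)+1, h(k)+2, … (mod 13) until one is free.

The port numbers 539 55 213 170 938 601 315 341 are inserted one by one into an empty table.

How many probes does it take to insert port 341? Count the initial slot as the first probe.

6

539 hashes to 6; slot 6 is free => place at 6.
55 hashes to 3; slot 3 is free => place at 3.
213 hashes to 5; slot 5 is free => place at 5.
170 hashes to 1; slot 1 is free => place at 1.
938 hashes to 2; slot 2 is free => place at 2.
601 hashes to 3; 3 taken => place at 4.
315 hashes to 3; 3,4,5,6 taken => place at 7.
341 hashes to 3; 3,4,5,6,7 taken => place at 8.
Table: [_, 170, 938, 55, 601, 213, 539, 315, 341, _, _, _, _]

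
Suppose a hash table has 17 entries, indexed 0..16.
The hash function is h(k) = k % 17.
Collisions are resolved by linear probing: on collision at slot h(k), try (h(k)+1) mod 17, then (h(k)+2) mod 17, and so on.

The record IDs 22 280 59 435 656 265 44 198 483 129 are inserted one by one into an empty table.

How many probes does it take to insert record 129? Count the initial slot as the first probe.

Insert 22: h=5, slot 5 empty -> index 5.
Insert 280: h=8, slot 8 empty -> index 8.
Insert 59: h=8, slot 8 occupied -> index 9.
Insert 435: h=10, slot 10 empty -> index 10.
Insert 656: h=10, slot 10 occupied -> index 11.
Insert 265: h=10, slots 10,11 occupied -> index 12.
Insert 44: h=10, slots 10,11,12 occupied -> index 13.
Insert 198: h=11, slots 11,12,13 occupied -> index 14.
Insert 483: h=7, slot 7 empty -> index 7.
Insert 129: h=10, slots 10,11,12,13,14 occupied -> index 15.
Table: [_, _, _, _, _, 22, _, 483, 280, 59, 435, 656, 265, 44, 198, 129, _]

6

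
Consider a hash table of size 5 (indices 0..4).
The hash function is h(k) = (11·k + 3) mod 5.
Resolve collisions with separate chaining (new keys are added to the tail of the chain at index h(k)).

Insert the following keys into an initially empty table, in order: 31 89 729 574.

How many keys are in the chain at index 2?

31 -> bucket 4
89 -> bucket 2
729 -> bucket 2 (collision)
574 -> bucket 2 (collision)
Final buckets:
0: .
1: .
2: 89 -> 729 -> 574
3: .
4: 31

3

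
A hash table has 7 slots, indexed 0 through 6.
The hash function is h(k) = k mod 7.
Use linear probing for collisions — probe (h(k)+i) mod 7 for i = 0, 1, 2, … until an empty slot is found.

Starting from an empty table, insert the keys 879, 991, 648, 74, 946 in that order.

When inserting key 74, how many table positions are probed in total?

Insert 879: h=4, slot 4 empty -> index 4.
Insert 991: h=4, slot 4 occupied -> index 5.
Insert 648: h=4, slots 4,5 occupied -> index 6.
Insert 74: h=4, slots 4,5,6 occupied -> index 0.
Insert 946: h=1, slot 1 empty -> index 1.
Table: [74, 946, —, —, 879, 991, 648]

4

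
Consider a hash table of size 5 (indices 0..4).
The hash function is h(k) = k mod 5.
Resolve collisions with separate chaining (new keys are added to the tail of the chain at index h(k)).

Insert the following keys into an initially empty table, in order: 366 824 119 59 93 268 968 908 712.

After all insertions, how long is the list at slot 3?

Insert 366: h=1, bucket 1 empty → new chain.
Insert 824: h=4, bucket 4 empty → new chain.
Insert 119: h=4, bucket 4 nonempty → append to chain.
Insert 59: h=4, bucket 4 nonempty → append to chain.
Insert 93: h=3, bucket 3 empty → new chain.
Insert 268: h=3, bucket 3 nonempty → append to chain.
Insert 968: h=3, bucket 3 nonempty → append to chain.
Insert 908: h=3, bucket 3 nonempty → append to chain.
Insert 712: h=2, bucket 2 empty → new chain.
Final buckets:
0: ∅
1: 366
2: 712
3: 93 -> 268 -> 968 -> 908
4: 824 -> 119 -> 59

4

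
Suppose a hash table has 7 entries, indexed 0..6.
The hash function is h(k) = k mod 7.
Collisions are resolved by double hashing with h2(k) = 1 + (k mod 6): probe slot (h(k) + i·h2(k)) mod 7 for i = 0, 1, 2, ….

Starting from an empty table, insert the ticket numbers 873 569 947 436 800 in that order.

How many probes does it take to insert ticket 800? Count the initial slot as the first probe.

Insert 873: h=5, slot 5 empty => index 5.
Insert 569: h=2, slot 2 empty => index 2.
Insert 947: h=2, h2=6, slot 2 occupied => index 1.
Insert 436: h=2, h2=5, slot 2 occupied => index 0.
Insert 800: h=2, h2=3, slots 2,5,1 occupied => index 4.
Table: [436, 947, 569, -, 800, 873, -]

4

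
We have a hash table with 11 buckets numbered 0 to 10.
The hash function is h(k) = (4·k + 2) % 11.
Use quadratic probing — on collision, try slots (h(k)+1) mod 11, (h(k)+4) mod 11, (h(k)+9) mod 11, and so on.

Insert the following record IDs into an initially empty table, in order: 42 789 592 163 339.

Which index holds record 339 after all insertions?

Insert 42: h=5, slot 5 empty -> index 5.
Insert 789: h=1, slot 1 empty -> index 1.
Insert 592: h=5, slot 5 occupied -> index 6.
Insert 163: h=5, slots 5,6 occupied -> index 9.
Insert 339: h=5, slots 5,6,9 occupied -> index 3.
Table: [-, 789, -, 339, -, 42, 592, -, -, 163, -]

3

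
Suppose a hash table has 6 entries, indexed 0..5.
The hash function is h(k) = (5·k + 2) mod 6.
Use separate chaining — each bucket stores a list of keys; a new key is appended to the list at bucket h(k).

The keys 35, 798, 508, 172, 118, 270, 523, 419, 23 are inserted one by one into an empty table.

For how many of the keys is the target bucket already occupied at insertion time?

5

Insert 35: h=3, bucket 3 empty → new chain.
Insert 798: h=2, bucket 2 empty → new chain.
Insert 508: h=4, bucket 4 empty → new chain.
Insert 172: h=4, bucket 4 nonempty → append to chain.
Insert 118: h=4, bucket 4 nonempty → append to chain.
Insert 270: h=2, bucket 2 nonempty → append to chain.
Insert 523: h=1, bucket 1 empty → new chain.
Insert 419: h=3, bucket 3 nonempty → append to chain.
Insert 23: h=3, bucket 3 nonempty → append to chain.
Final buckets:
0: _
1: 523
2: 798 -> 270
3: 35 -> 419 -> 23
4: 508 -> 172 -> 118
5: _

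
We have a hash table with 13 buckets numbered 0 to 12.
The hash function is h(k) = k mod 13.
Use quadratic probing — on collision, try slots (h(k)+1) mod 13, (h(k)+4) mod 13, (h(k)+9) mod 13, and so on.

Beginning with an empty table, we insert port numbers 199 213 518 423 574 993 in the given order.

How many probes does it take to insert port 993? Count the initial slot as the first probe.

2

Insert 199: h=4, slot 4 empty => index 4.
Insert 213: h=5, slot 5 empty => index 5.
Insert 518: h=11, slot 11 empty => index 11.
Insert 423: h=7, slot 7 empty => index 7.
Insert 574: h=2, slot 2 empty => index 2.
Insert 993: h=5, slot 5 occupied => index 6.
Table: [-, -, 574, -, 199, 213, 993, 423, -, -, -, 518, -]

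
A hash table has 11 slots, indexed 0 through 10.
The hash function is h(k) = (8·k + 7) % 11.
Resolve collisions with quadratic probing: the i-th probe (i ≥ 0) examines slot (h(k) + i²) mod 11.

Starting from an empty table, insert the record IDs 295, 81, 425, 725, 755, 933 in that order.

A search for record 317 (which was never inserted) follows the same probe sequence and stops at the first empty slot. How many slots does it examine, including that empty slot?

295: h=2 => slot 2
81: h=6 => slot 6
425: h=8 => slot 8
725: h=10 => slot 10
755: h=8, probe 8,9 => slot 9
933: h=2, probe 2,3 => slot 3
Table: [., ., 295, 933, ., ., 81, ., 425, 755, 725]
Lookup 317: h=2, probe 2,3,6,0 → slot 0 empty, not found.

4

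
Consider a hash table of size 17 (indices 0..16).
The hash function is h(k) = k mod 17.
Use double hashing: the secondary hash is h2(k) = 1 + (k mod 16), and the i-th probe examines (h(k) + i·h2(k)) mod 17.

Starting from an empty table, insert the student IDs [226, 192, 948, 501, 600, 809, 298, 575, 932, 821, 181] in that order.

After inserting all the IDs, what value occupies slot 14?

600

Insert 226: h=5, slot 5 empty → index 5.
Insert 192: h=5, h2=1, slot 5 occupied → index 6.
Insert 948: h=13, slot 13 empty → index 13.
Insert 501: h=8, slot 8 empty → index 8.
Insert 600: h=5, h2=9, slot 5 occupied → index 14.
Insert 809: h=10, slot 10 empty → index 10.
Insert 298: h=9, slot 9 empty → index 9.
Insert 575: h=14, h2=16, slots 14,13 occupied → index 12.
Insert 932: h=14, h2=5, slot 14 occupied → index 2.
Insert 821: h=5, h2=6, slot 5 occupied → index 11.
Insert 181: h=11, h2=6, slot 11 occupied → index 0.
Table: [181, —, 932, —, —, 226, 192, —, 501, 298, 809, 821, 575, 948, 600, —, —]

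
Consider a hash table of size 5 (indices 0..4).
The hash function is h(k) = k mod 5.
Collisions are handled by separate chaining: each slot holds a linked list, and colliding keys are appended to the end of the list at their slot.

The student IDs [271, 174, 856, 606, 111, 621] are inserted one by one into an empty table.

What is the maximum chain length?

Insert 271: h=1, bucket 1 empty -> new chain.
Insert 174: h=4, bucket 4 empty -> new chain.
Insert 856: h=1, bucket 1 nonempty -> append to chain.
Insert 606: h=1, bucket 1 nonempty -> append to chain.
Insert 111: h=1, bucket 1 nonempty -> append to chain.
Insert 621: h=1, bucket 1 nonempty -> append to chain.
Final buckets:
0: .
1: 271 -> 856 -> 606 -> 111 -> 621
2: .
3: .
4: 174

5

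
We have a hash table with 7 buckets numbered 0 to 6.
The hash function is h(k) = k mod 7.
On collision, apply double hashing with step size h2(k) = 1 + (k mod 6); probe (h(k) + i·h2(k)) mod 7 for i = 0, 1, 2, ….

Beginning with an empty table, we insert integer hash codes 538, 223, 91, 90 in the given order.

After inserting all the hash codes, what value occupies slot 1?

223

Insert 538: h=6, slot 6 empty => index 6.
Insert 223: h=6, h2=2, slot 6 occupied => index 1.
Insert 91: h=0, slot 0 empty => index 0.
Insert 90: h=6, h2=1, slots 6,0,1 occupied => index 2.
Table: [91, 223, 90, _, _, _, 538]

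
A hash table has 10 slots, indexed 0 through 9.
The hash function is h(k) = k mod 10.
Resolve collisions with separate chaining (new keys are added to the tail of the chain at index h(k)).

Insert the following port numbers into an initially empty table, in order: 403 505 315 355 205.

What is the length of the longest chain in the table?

Insert 403: h=3, bucket 3 empty -> new chain.
Insert 505: h=5, bucket 5 empty -> new chain.
Insert 315: h=5, bucket 5 nonempty -> append to chain.
Insert 355: h=5, bucket 5 nonempty -> append to chain.
Insert 205: h=5, bucket 5 nonempty -> append to chain.
Final buckets:
0: .
1: .
2: .
3: 403
4: .
5: 505 -> 315 -> 355 -> 205
6: .
7: .
8: .
9: .

4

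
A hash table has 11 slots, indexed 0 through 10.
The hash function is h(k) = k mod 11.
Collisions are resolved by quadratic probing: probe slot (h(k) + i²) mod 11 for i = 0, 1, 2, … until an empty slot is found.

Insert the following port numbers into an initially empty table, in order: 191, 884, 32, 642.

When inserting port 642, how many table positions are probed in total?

3

Insert 191: h=4, slot 4 empty -> index 4.
Insert 884: h=4, slot 4 occupied -> index 5.
Insert 32: h=10, slot 10 empty -> index 10.
Insert 642: h=4, slots 4,5 occupied -> index 8.
Table: [∅, ∅, ∅, ∅, 191, 884, ∅, ∅, 642, ∅, 32]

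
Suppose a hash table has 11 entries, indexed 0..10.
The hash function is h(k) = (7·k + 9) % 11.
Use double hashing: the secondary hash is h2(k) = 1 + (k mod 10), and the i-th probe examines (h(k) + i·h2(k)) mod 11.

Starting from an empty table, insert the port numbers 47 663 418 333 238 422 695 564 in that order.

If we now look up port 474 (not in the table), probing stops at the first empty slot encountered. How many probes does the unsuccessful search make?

2

Insert 47: h=8, slot 8 empty => index 8.
Insert 663: h=8, h2=4, slot 8 occupied => index 1.
Insert 418: h=9, slot 9 empty => index 9.
Insert 333: h=8, h2=4, slots 8,1 occupied => index 5.
Insert 238: h=3, slot 3 empty => index 3.
Insert 422: h=4, slot 4 empty => index 4.
Insert 695: h=1, h2=6, slot 1 occupied => index 7.
Insert 564: h=8, h2=5, slot 8 occupied => index 2.
Table: [∅, 663, 564, 238, 422, 333, ∅, 695, 47, 418, ∅]
Lookup 474: h=5, h2=5, probe 5,10 → slot 10 empty, not found.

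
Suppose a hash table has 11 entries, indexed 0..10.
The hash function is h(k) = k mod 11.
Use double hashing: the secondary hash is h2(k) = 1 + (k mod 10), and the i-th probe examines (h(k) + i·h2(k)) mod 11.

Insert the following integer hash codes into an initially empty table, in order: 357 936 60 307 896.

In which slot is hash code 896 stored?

357: h=5 => slot 5
936: h=1 => slot 1
60: h=5, h2=1, probe 5,6 => slot 6
307: h=10 => slot 10
896: h=5, h2=7, probe 5,1,8 => slot 8
Table: [∅, 936, ∅, ∅, ∅, 357, 60, ∅, 896, ∅, 307]

8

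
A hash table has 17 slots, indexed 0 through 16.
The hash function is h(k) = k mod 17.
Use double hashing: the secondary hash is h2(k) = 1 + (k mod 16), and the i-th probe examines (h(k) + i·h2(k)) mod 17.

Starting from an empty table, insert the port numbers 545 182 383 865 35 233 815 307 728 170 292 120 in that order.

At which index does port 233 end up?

545 hashes to 1; slot 1 is free -> place at 1.
182 hashes to 12; slot 12 is free -> place at 12.
383 hashes to 9; slot 9 is free -> place at 9.
865 hashes to 15; slot 15 is free -> place at 15.
35 hashes to 1, h2=4; 1 taken -> place at 5.
233 hashes to 12, h2=10; 12,5,15 taken -> place at 8.
815 hashes to 16; slot 16 is free -> place at 16.
307 hashes to 1, h2=4; 1,5,9 taken -> place at 13.
728 hashes to 14; slot 14 is free -> place at 14.
170 hashes to 0; slot 0 is free -> place at 0.
292 hashes to 3; slot 3 is free -> place at 3.
120 hashes to 1, h2=9; 1 taken -> place at 10.
Table: [170, 545, _, 292, _, 35, _, _, 233, 383, 120, _, 182, 307, 728, 865, 815]

8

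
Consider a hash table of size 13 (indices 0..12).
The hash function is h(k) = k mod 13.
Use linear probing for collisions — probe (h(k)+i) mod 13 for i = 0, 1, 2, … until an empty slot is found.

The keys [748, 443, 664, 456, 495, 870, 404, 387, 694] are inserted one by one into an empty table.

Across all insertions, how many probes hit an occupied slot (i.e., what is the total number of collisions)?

11

748: h=7 → slot 7
443: h=1 → slot 1
664: h=1, probe 1,2 → slot 2
456: h=1, probe 1,2,3 → slot 3
495: h=1, probe 1,2,3,4 → slot 4
870: h=12 → slot 12
404: h=1, probe 1,2,3,4,5 → slot 5
387: h=10 → slot 10
694: h=5, probe 5,6 → slot 6
Table: [., 443, 664, 456, 495, 404, 694, 748, ., ., 387, ., 870]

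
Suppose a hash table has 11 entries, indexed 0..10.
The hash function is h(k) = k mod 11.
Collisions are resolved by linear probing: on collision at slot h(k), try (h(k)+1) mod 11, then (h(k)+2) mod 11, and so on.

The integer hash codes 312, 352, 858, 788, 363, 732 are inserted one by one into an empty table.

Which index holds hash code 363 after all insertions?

Insert 312: h=4, slot 4 empty => index 4.
Insert 352: h=0, slot 0 empty => index 0.
Insert 858: h=0, slot 0 occupied => index 1.
Insert 788: h=7, slot 7 empty => index 7.
Insert 363: h=0, slots 0,1 occupied => index 2.
Insert 732: h=6, slot 6 empty => index 6.
Table: [352, 858, 363, —, 312, —, 732, 788, —, —, —]

2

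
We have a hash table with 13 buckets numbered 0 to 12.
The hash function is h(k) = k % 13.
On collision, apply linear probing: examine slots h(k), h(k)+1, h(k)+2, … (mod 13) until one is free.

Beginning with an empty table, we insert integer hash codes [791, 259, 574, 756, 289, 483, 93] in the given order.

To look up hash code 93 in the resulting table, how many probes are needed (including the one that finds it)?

791 hashes to 11; slot 11 is free → place at 11.
259 hashes to 12; slot 12 is free → place at 12.
574 hashes to 2; slot 2 is free → place at 2.
756 hashes to 2; 2 taken → place at 3.
289 hashes to 3; 3 taken → place at 4.
483 hashes to 2; 2,3,4 taken → place at 5.
93 hashes to 2; 2,3,4,5 taken → place at 6.
Table: [—, —, 574, 756, 289, 483, 93, —, —, —, —, 791, 259]
Lookup 93: h=2, probe 2,3,4,5,6 → found at 6.

5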